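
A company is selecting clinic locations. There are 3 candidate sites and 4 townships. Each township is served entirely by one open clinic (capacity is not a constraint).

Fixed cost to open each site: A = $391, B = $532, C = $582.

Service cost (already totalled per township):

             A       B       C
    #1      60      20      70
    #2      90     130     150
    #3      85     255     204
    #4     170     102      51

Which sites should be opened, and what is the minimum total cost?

Open A only; minimum total cost 796.

For any fixed open set, each township goes to its cheapest open site; total = fixed + service.
{A}: #1→A 60, #2→A 90, #3→A 85, #4→A 170. Service 405; fixed 391; total 796.
{B}: service 507 + fixed 532 = 1039
{C}: #1→C 70, #2→C 150, #3→C 204, #4→C 51. Service 475; fixed 582; total 1057.
{A, B, C}: #1→B 20, #2→A 90, #3→A 85, #4→C 51. Service 246; fixed 1505; total 1751.
No other subset beats 796.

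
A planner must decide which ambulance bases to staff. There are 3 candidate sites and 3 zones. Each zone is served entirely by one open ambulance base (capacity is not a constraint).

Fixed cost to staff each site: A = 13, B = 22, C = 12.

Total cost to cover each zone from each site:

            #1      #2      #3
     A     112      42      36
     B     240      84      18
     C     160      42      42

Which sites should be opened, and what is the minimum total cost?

For any fixed open set, each zone goes to its cheapest open site; total = fixed + service.
{A}: #1→A 112, #2→A 42, #3→A 36. Service 190; fixed 13; total 203.
{A, B}: service 172 + fixed 35 = 207
{A, C}: service 190 + fixed 25 = 215
{A, B, C}: #1→A 112, #2→A 42, #3→B 18. Service 172; fixed 47; total 219.
(All 7 nonempty subsets were checked; A only is lowest.)

Open A only; minimum total cost 203.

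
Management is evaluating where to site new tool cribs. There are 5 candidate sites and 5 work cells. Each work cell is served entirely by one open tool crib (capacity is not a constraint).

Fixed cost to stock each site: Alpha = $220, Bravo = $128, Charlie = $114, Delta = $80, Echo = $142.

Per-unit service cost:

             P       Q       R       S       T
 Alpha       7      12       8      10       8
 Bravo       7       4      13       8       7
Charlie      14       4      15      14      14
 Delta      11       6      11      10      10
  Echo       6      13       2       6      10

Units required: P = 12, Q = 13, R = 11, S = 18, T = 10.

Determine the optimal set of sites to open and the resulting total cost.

For any fixed open set, each work cell goes to its cheapest open site; total = fixed + service.
{Bravo, Echo}: P→Echo 6·12=72, Q→Bravo 4·13=52, R→Echo 2·11=22, S→Echo 6·18=108, T→Bravo 7·10=70. Service 324; fixed 270; total 594.
{Delta, Echo}: service 380 + fixed 222 = 602
{Charlie, Echo}: service 354 + fixed 256 = 610
{Alpha, Bravo, Charlie, Delta, Echo}: service 324 + fixed 684 = 1008
No other subset beats 594.

Open Bravo and Echo; minimum total cost 594.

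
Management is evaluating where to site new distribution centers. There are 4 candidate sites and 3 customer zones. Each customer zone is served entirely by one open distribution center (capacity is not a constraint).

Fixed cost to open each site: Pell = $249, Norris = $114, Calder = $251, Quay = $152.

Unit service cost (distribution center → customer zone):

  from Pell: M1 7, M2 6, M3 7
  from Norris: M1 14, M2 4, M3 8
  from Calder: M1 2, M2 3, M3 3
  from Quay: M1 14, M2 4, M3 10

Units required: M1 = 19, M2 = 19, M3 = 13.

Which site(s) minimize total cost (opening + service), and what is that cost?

For any fixed open set, each customer zone goes to its cheapest open site; total = fixed + service.
{Calder}: M1→Calder 2·19=38, M2→Calder 3·19=57, M3→Calder 3·13=39. Service 134; fixed 251; total 385.
{Norris, Calder}: service 134 + fixed 365 = 499
{Calder, Quay}: service 134 + fixed 403 = 537
{Pell, Norris, Calder, Quay}: M1→Calder 2·19=38, M2→Calder 3·19=57, M3→Calder 3·13=39. Service 134; fixed 766; total 900.
No other subset beats 385.

Open Calder only; minimum total cost 385.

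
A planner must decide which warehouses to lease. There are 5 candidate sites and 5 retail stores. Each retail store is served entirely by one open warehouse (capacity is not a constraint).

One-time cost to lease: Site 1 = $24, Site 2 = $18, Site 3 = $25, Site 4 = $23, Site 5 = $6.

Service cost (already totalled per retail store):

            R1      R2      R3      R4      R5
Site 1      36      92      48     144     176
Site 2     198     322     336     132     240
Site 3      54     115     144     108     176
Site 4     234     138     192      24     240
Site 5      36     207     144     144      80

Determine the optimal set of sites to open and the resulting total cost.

For any fixed open set, each retail store goes to its cheapest open site; total = fixed + service.
{Site 1, Site 4, Site 5}: R1→Site 1 36, R2→Site 1 92, R3→Site 1 48, R4→Site 4 24, R5→Site 5 80. Service 280; fixed 53; total 333.
{Site 1, Site 2, Site 4, Site 5}: R1→Site 1 36, R2→Site 1 92, R3→Site 1 48, R4→Site 4 24, R5→Site 5 80. Service 280; fixed 71; total 351.
{Site 1, Site 3, Site 4, Site 5}: service 280 + fixed 78 = 358
{Site 1, Site 2, Site 3, Site 4, Site 5}: service 280 + fixed 96 = 376
No other subset beats 333.

Open Site 1, Site 4 and Site 5; minimum total cost 333.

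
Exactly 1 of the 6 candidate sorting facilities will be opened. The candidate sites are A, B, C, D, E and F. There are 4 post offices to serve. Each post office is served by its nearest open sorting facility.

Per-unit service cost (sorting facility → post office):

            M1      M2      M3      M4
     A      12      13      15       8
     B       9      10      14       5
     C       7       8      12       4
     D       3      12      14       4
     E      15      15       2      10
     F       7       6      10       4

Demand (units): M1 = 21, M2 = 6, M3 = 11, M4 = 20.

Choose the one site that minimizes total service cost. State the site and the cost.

With exactly 1 open, each post office uses its cheapest among the chosen.
{D}: M1→D 3·21=63, M2→D 12·6=72, M3→D 14·11=154, M4→D 4·20=80. Service cost 369.
{F}: service cost 373
{C}: service cost 407
Among all 6 size-1 choices, {D} is lowest.

Choose D only; total service cost 369.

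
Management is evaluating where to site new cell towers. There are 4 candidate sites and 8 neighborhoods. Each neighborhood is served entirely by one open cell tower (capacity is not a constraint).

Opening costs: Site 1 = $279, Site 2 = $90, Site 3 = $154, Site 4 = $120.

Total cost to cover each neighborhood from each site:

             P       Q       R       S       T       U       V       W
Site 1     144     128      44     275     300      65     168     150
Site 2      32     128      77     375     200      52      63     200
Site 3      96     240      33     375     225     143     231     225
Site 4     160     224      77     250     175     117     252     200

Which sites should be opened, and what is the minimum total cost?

Open Site 2 and Site 4; minimum total cost 1187.

For any fixed open set, each neighborhood goes to its cheapest open site; total = fixed + service.
{Site 2, Site 4}: P→Site 2 32, Q→Site 2 128, R→Site 2 77, S→Site 4 250, T→Site 4 175, U→Site 2 52, V→Site 2 63, W→Site 2 200. Service 977; fixed 210; total 1187.
{Site 2}: service 1127 + fixed 90 = 1217
{Site 2, Site 3, Site 4}: service 933 + fixed 364 = 1297
{Site 1, Site 2, Site 3, Site 4}: P→Site 2 32, Q→Site 1 128, R→Site 3 33, S→Site 4 250, T→Site 4 175, U→Site 2 52, V→Site 2 63, W→Site 1 150. Service 883; fixed 643; total 1526.
No other subset beats 1187.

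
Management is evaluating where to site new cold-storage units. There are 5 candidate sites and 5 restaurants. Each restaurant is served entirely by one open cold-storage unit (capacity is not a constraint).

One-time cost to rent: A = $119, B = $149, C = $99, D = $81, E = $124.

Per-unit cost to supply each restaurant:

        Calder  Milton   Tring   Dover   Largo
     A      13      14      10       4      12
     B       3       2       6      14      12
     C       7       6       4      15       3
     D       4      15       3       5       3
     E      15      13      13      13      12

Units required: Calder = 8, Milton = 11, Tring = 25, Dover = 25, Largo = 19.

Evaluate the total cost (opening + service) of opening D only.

Total cost: 535

Each restaurant is assigned to its cheapest site among the open ones.
{D}: Calder→D 4·8=32, Milton→D 15·11=165, Tring→D 3·25=75, Dover→D 5·25=125, Largo→D 3·19=57. Service 454; fixed 81; total 535.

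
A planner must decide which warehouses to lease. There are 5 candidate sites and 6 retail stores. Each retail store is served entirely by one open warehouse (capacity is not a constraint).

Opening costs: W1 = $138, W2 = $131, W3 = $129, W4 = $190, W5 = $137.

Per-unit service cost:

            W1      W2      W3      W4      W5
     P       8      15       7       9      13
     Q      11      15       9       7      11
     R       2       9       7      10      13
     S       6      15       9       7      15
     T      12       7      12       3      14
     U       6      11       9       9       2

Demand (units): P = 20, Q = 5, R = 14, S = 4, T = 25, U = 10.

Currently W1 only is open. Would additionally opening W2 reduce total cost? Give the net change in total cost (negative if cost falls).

Current service cost with {W1}: 627.
Adding W2: each retail store re-picks its cheapest; new service cost 502, saving 125.
Extra fixed cost: 131. Net change = 131 − 125 = 6.
(Totals: 765 → 771.)

No — net change +6 (cost rises by 6).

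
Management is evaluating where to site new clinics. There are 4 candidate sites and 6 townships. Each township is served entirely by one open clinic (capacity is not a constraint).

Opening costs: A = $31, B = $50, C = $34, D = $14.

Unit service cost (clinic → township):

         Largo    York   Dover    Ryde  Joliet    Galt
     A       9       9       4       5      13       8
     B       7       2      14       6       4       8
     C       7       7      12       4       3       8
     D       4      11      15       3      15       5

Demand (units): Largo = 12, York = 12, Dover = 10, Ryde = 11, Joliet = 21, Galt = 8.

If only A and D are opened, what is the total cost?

Each township is assigned to its cheapest site among the open ones.
{A, D}: Largo→D 4·12=48, York→A 9·12=108, Dover→A 4·10=40, Ryde→D 3·11=33, Joliet→A 13·21=273, Galt→D 5·8=40. Service 542; fixed 45; total 587.

Total cost: 587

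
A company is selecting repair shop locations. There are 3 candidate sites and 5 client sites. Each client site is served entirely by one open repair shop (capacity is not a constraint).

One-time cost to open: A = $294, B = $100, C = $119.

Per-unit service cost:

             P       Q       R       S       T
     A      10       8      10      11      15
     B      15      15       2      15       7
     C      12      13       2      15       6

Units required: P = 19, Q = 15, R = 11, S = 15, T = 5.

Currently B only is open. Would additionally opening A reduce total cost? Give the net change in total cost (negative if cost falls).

Current service cost with {B}: 792.
Adding A: each client site re-picks its cheapest; new service cost 532, saving 260.
Extra fixed cost: 294. Net change = 294 − 260 = 34.
(Totals: 892 → 926.)

No — net change +34 (cost rises by 34).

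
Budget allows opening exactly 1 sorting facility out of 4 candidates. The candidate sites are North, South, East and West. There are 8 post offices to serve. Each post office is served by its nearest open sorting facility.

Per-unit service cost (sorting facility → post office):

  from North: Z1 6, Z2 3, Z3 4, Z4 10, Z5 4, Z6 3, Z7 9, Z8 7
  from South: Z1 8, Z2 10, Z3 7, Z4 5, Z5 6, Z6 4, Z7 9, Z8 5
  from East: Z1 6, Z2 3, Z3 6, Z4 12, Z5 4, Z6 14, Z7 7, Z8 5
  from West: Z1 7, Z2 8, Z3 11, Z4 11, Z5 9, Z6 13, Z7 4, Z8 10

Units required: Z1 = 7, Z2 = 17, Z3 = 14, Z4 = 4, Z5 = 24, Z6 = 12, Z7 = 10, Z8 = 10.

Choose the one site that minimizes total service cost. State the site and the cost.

With exactly 1 open, each post office uses its cheapest among the chosen.
{North}: Z1→North 6·7=42, Z2→North 3·17=51, Z3→North 4·14=56, Z4→North 10·4=40, Z5→North 4·24=96, Z6→North 3·12=36, Z7→North 9·10=90, Z8→North 7·10=70. Service cost 481.
{East}: service cost 609
{South}: service cost 676
Among all 4 size-1 choices, {North} is lowest.

Choose North only; total service cost 481.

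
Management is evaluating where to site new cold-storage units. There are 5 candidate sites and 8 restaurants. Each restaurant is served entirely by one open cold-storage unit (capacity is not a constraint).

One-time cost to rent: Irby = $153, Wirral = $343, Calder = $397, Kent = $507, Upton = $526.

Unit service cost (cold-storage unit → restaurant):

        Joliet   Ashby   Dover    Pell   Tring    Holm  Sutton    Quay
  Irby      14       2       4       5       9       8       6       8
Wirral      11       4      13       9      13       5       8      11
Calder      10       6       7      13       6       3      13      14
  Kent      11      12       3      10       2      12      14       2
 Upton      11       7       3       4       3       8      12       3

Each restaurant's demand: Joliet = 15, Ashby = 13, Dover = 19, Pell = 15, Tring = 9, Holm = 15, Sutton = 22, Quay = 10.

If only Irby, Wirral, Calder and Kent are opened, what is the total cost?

Total cost: 1923

Each restaurant is assigned to its cheapest site among the open ones.
{Irby, Wirral, Calder, Kent}: Joliet→Calder 10·15=150, Ashby→Irby 2·13=26, Dover→Kent 3·19=57, Pell→Irby 5·15=75, Tring→Kent 2·9=18, Holm→Calder 3·15=45, Sutton→Irby 6·22=132, Quay→Kent 2·10=20. Service 523; fixed 1400; total 1923.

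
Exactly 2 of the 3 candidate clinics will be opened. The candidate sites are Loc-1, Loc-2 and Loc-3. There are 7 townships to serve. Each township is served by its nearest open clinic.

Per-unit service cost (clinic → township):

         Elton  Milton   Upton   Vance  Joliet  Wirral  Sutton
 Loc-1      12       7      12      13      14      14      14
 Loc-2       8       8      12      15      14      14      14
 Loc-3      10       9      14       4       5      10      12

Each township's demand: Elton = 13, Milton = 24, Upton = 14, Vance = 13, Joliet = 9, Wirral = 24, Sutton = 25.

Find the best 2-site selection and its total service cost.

Choose Loc-2 and Loc-3; total service cost 1101.

With exactly 2 open, each township uses its cheapest among the chosen.
{Loc-2, Loc-3}: Elton→Loc-2 8·13=104, Milton→Loc-2 8·24=192, Upton→Loc-2 12·14=168, Vance→Loc-3 4·13=52, Joliet→Loc-3 5·9=45, Wirral→Loc-3 10·24=240, Sutton→Loc-3 12·25=300. Service cost 1101.
{Loc-1, Loc-3}: service cost 1103
{Loc-1, Loc-2}: service cost 1421
Among all 3 size-2 choices, {Loc-2, Loc-3} is lowest.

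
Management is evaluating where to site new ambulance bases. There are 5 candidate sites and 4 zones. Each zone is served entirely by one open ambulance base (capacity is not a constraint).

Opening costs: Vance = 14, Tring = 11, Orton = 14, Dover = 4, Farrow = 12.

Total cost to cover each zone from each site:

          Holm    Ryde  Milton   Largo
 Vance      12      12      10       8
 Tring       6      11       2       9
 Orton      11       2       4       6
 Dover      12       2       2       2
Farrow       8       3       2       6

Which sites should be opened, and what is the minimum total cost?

Open Dover only; minimum total cost 22.

For any fixed open set, each zone goes to its cheapest open site; total = fixed + service.
{Dover}: Holm→Dover 12, Ryde→Dover 2, Milton→Dover 2, Largo→Dover 2. Service 18; fixed 4; total 22.
{Tring, Dover}: service 12 + fixed 15 = 27
{Dover, Farrow}: Holm→Farrow 8, Ryde→Dover 2, Milton→Dover 2, Largo→Dover 2. Service 14; fixed 16; total 30.
{Vance, Tring, Orton, Dover, Farrow}: Holm→Tring 6, Ryde→Orton 2, Milton→Tring 2, Largo→Dover 2. Service 12; fixed 55; total 67.
No other subset beats 22.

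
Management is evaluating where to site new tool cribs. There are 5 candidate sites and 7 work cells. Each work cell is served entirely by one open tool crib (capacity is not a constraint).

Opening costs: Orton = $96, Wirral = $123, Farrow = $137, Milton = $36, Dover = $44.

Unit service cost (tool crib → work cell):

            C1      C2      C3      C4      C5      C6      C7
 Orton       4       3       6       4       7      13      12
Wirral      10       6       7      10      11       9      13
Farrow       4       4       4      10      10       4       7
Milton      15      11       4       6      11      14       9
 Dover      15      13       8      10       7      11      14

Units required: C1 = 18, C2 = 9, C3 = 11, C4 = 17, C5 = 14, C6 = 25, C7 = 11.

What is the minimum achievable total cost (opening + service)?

Minimum total cost: 719

For any fixed open set, each work cell goes to its cheapest open site; total = fixed + service.
{Orton, Farrow}: C1→Orton 4·18=72, C2→Orton 3·9=27, C3→Farrow 4·11=44, C4→Orton 4·17=68, C5→Orton 7·14=98, C6→Farrow 4·25=100, C7→Farrow 7·11=77. Service 486; fixed 233; total 719.
{Farrow, Milton}: service 571 + fixed 173 = 744
{Farrow, Milton, Dover}: service 529 + fixed 217 = 746
{Orton, Wirral, Farrow, Milton, Dover}: C1→Orton 4·18=72, C2→Orton 3·9=27, C3→Farrow 4·11=44, C4→Orton 4·17=68, C5→Orton 7·14=98, C6→Farrow 4·25=100, C7→Farrow 7·11=77. Service 486; fixed 436; total 922.
No other subset beats 719.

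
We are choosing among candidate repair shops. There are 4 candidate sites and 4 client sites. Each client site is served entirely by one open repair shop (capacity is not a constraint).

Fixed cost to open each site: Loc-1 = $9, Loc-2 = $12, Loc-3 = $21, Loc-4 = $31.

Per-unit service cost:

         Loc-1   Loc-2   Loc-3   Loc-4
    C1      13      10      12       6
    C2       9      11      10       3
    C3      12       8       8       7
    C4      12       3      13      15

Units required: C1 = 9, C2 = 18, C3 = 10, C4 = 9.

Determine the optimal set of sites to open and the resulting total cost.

For any fixed open set, each client site goes to its cheapest open site; total = fixed + service.
{Loc-2, Loc-4}: C1→Loc-4 6·9=54, C2→Loc-4 3·18=54, C3→Loc-4 7·10=70, C4→Loc-2 3·9=27. Service 205; fixed 43; total 248.
{Loc-1, Loc-2, Loc-4}: C1→Loc-4 6·9=54, C2→Loc-4 3·18=54, C3→Loc-4 7·10=70, C4→Loc-2 3·9=27. Service 205; fixed 52; total 257.
{Loc-2, Loc-3, Loc-4}: C1→Loc-4 6·9=54, C2→Loc-4 3·18=54, C3→Loc-4 7·10=70, C4→Loc-2 3·9=27. Service 205; fixed 64; total 269.
{Loc-1, Loc-2, Loc-3, Loc-4}: C1→Loc-4 6·9=54, C2→Loc-4 3·18=54, C3→Loc-4 7·10=70, C4→Loc-2 3·9=27. Service 205; fixed 73; total 278.
No other subset beats 248.

Open Loc-2 and Loc-4; minimum total cost 248.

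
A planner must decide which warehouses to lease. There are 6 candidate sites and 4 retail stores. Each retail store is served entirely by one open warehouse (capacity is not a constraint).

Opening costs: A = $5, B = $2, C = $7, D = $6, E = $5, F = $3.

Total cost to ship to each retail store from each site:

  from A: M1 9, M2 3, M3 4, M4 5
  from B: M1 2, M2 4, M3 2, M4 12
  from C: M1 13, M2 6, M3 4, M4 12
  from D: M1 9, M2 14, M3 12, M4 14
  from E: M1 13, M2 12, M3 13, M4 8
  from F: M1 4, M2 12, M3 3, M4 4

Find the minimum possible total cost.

For any fixed open set, each retail store goes to its cheapest open site; total = fixed + service.
{B, F}: M1→B 2, M2→B 4, M3→B 2, M4→F 4. Service 12; fixed 5; total 17.
{A, B}: service 12 + fixed 7 = 19
{A, B, F}: service 11 + fixed 10 = 21
{A, B, C, D, E, F}: M1→B 2, M2→A 3, M3→B 2, M4→F 4. Service 11; fixed 28; total 39.
No other subset beats 17.

Minimum total cost: 17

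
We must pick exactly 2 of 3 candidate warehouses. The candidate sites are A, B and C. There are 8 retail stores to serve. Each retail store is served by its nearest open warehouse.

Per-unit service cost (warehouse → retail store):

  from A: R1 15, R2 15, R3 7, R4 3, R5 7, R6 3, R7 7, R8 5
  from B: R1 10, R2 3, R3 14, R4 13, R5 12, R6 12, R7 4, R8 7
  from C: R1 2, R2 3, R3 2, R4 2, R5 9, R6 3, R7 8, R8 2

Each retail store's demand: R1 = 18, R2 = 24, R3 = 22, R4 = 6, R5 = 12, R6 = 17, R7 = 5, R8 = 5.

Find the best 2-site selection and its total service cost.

Choose A and C; total service cost 344.

With exactly 2 open, each retail store uses its cheapest among the chosen.
{A, C}: R1→C 2·18=36, R2→C 3·24=72, R3→C 2·22=44, R4→C 2·6=12, R5→A 7·12=84, R6→A 3·17=51, R7→A 7·5=35, R8→C 2·5=10. Service cost 344.
{B, C}: service cost 353
{A, B}: service cost 604
Among all 3 size-2 choices, {A, C} is lowest.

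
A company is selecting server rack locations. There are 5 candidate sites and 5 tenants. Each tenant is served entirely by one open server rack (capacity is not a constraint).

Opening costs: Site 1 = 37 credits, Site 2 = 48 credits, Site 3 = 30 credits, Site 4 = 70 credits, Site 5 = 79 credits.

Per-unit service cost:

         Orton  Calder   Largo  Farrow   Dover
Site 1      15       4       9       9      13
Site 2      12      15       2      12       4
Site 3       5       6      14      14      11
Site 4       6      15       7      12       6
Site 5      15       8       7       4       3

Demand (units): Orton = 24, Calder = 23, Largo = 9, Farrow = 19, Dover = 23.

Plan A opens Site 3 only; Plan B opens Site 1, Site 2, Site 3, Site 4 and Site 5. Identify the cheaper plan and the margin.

Plan A: {Site 3}: Orton→Site 3 5·24=120, Calder→Site 3 6·23=138, Largo→Site 3 14·9=126, Farrow→Site 3 14·19=266, Dover→Site 3 11·23=253. Service 903; fixed 30; total 933.
Plan B: {Site 1, Site 2, Site 3, Site 4, Site 5}: Orton→Site 3 5·24=120, Calder→Site 1 4·23=92, Largo→Site 2 2·9=18, Farrow→Site 5 4·19=76, Dover→Site 5 3·23=69. Service 375; fixed 264; total 639.
Difference: |933 − 639| = 294.

Plan B is cheaper by 294.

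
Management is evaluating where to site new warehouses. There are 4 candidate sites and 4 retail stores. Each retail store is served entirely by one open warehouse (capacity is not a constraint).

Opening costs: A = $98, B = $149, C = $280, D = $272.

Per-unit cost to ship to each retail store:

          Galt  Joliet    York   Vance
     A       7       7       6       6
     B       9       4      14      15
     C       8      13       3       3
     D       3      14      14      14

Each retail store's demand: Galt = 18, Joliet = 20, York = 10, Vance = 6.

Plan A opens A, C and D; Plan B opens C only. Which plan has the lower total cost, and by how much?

Plan A: {A, C, D}: Galt→D 3·18=54, Joliet→A 7·20=140, York→C 3·10=30, Vance→C 3·6=18. Service 242; fixed 650; total 892.
Plan B: {C}: Galt→C 8·18=144, Joliet→C 13·20=260, York→C 3·10=30, Vance→C 3·6=18. Service 452; fixed 280; total 732.
Difference: |892 − 732| = 160.

Plan B is cheaper by 160.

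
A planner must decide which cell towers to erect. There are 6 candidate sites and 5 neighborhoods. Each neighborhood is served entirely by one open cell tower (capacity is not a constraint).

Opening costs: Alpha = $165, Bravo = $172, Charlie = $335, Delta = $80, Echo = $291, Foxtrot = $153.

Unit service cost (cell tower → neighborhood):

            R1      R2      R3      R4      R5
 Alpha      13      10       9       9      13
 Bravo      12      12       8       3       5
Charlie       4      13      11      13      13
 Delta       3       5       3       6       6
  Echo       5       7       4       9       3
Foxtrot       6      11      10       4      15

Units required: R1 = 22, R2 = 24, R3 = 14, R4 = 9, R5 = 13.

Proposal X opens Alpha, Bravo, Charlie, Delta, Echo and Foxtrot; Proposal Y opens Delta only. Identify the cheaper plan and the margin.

Proposal Y is cheaper by 1050.

Proposal X: {Alpha, Bravo, Charlie, Delta, Echo, Foxtrot}: R1→Delta 3·22=66, R2→Delta 5·24=120, R3→Delta 3·14=42, R4→Bravo 3·9=27, R5→Echo 3·13=39. Service 294; fixed 1196; total 1490.
Proposal Y: {Delta}: R1→Delta 3·22=66, R2→Delta 5·24=120, R3→Delta 3·14=42, R4→Delta 6·9=54, R5→Delta 6·13=78. Service 360; fixed 80; total 440.
Difference: |1490 − 440| = 1050.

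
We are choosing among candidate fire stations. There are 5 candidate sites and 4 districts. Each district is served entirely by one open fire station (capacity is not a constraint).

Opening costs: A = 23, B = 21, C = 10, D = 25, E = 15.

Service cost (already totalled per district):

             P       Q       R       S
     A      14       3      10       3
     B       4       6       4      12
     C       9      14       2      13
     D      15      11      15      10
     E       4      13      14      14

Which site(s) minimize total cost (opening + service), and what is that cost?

For any fixed open set, each district goes to its cheapest open site; total = fixed + service.
{B}: P→B 4, Q→B 6, R→B 4, S→B 12. Service 26; fixed 21; total 47.
{C}: P→C 9, Q→C 14, R→C 2, S→C 13. Service 38; fixed 10; total 48.
{A, C}: P→C 9, Q→A 3, R→C 2, S→A 3. Service 17; fixed 33; total 50.
{A, B, C, D, E}: service 12 + fixed 94 = 106
No other subset beats 47.

Open B only; minimum total cost 47.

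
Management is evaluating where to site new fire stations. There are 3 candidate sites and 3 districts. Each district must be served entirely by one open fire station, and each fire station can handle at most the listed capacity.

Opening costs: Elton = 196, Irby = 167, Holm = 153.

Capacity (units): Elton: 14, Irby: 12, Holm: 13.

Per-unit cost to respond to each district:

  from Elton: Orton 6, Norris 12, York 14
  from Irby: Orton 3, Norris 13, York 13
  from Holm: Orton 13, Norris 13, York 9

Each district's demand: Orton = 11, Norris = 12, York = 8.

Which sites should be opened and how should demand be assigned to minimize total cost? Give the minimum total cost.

Open {Elton, Irby, Holm}: Orton→Irby 3·11=33, Norris→Elton 12·12=144, York→Holm 9·8=72.
Loads: Elton carries 12/14, Irby carries 11/12, Holm carries 8/13. Service 249; fixed 516; total 765.
Next best feasible plan costs 810.

Minimum total cost: 765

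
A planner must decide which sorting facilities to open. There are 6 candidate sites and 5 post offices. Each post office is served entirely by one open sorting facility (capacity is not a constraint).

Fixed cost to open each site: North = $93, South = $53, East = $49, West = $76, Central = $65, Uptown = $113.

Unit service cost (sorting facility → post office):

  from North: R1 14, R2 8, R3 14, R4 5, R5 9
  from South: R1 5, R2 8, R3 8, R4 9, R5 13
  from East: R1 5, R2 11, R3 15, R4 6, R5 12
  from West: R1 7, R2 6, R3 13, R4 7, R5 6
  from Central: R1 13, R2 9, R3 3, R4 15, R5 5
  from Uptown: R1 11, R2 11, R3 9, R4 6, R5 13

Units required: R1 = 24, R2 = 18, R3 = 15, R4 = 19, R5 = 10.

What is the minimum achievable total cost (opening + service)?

Minimum total cost: 605

For any fixed open set, each post office goes to its cheapest open site; total = fixed + service.
{East, Central}: R1→East 5·24=120, R2→Central 9·18=162, R3→Central 3·15=45, R4→East 6·19=114, R5→Central 5·10=50. Service 491; fixed 114; total 605.
{East, West, Central}: service 437 + fixed 190 = 627
{South, East, Central}: R1→South 5·24=120, R2→South 8·18=144, R3→Central 3·15=45, R4→East 6·19=114, R5→Central 5·10=50. Service 473; fixed 167; total 640.
{North, South, East, West, Central, Uptown}: R1→South 5·24=120, R2→West 6·18=108, R3→Central 3·15=45, R4→North 5·19=95, R5→Central 5·10=50. Service 418; fixed 449; total 867.
No other subset beats 605.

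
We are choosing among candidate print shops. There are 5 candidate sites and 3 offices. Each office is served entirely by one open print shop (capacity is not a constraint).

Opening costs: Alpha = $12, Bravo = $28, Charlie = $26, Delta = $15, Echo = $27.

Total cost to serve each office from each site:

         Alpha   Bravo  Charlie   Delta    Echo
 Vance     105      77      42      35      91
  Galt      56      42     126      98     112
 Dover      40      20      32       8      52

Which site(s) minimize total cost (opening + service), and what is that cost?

For any fixed open set, each office goes to its cheapest open site; total = fixed + service.
{Alpha, Delta}: Vance→Delta 35, Galt→Alpha 56, Dover→Delta 8. Service 99; fixed 27; total 126.
{Bravo, Delta}: Vance→Delta 35, Galt→Bravo 42, Dover→Delta 8. Service 85; fixed 43; total 128.
{Alpha, Bravo, Delta}: service 85 + fixed 55 = 140
{Alpha, Bravo, Charlie, Delta, Echo}: Vance→Delta 35, Galt→Bravo 42, Dover→Delta 8. Service 85; fixed 108; total 193.
No other subset beats 126.

Open Alpha and Delta; minimum total cost 126.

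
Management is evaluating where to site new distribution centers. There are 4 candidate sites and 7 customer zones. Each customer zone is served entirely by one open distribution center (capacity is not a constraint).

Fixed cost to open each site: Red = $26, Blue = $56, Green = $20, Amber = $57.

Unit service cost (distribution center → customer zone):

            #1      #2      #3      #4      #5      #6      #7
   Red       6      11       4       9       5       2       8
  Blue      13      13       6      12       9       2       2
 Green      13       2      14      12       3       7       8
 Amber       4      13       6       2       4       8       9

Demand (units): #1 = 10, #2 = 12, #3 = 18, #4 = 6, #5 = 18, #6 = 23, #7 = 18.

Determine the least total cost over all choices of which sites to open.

Minimum total cost: 443

For any fixed open set, each customer zone goes to its cheapest open site; total = fixed + service.
{Red, Blue, Green, Amber}: #1→Amber 4·10=40, #2→Green 2·12=24, #3→Red 4·18=72, #4→Amber 2·6=12, #5→Green 3·18=54, #6→Red 2·23=46, #7→Blue 2·18=36. Service 284; fixed 159; total 443.
{Red, Blue, Green}: service 346 + fixed 102 = 448
{Blue, Green, Amber}: #1→Amber 4·10=40, #2→Green 2·12=24, #3→Blue 6·18=108, #4→Amber 2·6=12, #5→Green 3·18=54, #6→Blue 2·23=46, #7→Blue 2·18=36. Service 320; fixed 133; total 453.
{Green}: service 837 + fixed 20 = 857
No other subset beats 443.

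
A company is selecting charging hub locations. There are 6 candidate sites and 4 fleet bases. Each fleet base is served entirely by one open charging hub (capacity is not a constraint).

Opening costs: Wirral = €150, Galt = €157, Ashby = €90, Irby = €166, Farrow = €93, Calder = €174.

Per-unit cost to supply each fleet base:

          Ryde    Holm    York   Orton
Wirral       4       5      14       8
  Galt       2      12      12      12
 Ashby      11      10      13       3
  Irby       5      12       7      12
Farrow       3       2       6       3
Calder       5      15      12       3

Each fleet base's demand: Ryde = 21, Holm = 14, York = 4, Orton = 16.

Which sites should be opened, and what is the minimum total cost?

For any fixed open set, each fleet base goes to its cheapest open site; total = fixed + service.
{Farrow}: Ryde→Farrow 3·21=63, Holm→Farrow 2·14=28, York→Farrow 6·4=24, Orton→Farrow 3·16=48. Service 163; fixed 93; total 256.
{Ashby, Farrow}: service 163 + fixed 183 = 346
{Galt, Farrow}: Ryde→Galt 2·21=42, Holm→Farrow 2·14=28, York→Farrow 6·4=24, Orton→Farrow 3·16=48. Service 142; fixed 250; total 392.
{Wirral, Galt, Ashby, Irby, Farrow, Calder}: service 142 + fixed 830 = 972
No other subset beats 256.

Open Farrow only; minimum total cost 256.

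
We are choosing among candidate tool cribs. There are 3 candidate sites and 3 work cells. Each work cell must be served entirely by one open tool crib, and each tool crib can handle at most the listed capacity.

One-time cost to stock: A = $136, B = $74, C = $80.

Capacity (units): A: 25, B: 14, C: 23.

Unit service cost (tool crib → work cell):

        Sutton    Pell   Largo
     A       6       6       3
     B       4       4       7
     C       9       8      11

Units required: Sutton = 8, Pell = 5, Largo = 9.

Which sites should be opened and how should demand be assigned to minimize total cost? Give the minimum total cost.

Minimum total cost: 241

Open {A}: Sutton→A 6·8=48, Pell→A 6·5=30, Largo→A 3·9=27.
Loads: A carries 22/25. Service 105; fixed 136; total 241.
Next best feasible plan costs 289.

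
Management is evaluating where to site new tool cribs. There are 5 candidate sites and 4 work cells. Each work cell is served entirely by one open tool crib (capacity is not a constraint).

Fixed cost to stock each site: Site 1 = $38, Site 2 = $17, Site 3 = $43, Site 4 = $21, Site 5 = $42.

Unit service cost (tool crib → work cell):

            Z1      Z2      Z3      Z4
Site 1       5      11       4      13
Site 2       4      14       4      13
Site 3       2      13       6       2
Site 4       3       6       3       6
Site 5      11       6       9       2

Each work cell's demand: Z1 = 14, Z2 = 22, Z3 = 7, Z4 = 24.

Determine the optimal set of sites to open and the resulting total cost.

For any fixed open set, each work cell goes to its cheapest open site; total = fixed + service.
{Site 3, Site 4}: Z1→Site 3 2·14=28, Z2→Site 4 6·22=132, Z3→Site 4 3·7=21, Z4→Site 3 2·24=48. Service 229; fixed 64; total 293.
{Site 4, Site 5}: Z1→Site 4 3·14=42, Z2→Site 4 6·22=132, Z3→Site 4 3·7=21, Z4→Site 5 2·24=48. Service 243; fixed 63; total 306.
{Site 2, Site 3, Site 4}: service 229 + fixed 81 = 310
{Site 1, Site 2, Site 3, Site 4, Site 5}: service 229 + fixed 161 = 390
No other subset beats 293.

Open Site 3 and Site 4; minimum total cost 293.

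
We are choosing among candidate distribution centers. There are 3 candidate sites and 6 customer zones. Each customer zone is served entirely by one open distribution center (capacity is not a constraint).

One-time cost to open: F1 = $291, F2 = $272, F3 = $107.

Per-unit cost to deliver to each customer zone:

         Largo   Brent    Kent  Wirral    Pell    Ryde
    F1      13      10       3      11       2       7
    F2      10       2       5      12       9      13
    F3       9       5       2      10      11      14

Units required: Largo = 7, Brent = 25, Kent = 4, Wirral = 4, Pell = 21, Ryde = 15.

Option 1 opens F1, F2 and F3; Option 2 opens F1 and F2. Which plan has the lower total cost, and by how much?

Option 1: {F1, F2, F3}: Largo→F3 9·7=63, Brent→F2 2·25=50, Kent→F3 2·4=8, Wirral→F3 10·4=40, Pell→F1 2·21=42, Ryde→F1 7·15=105. Service 308; fixed 670; total 978.
Option 2: {F1, F2}: Largo→F2 10·7=70, Brent→F2 2·25=50, Kent→F1 3·4=12, Wirral→F1 11·4=44, Pell→F1 2·21=42, Ryde→F1 7·15=105. Service 323; fixed 563; total 886.
Difference: |978 − 886| = 92.

Option 2 is cheaper by 92.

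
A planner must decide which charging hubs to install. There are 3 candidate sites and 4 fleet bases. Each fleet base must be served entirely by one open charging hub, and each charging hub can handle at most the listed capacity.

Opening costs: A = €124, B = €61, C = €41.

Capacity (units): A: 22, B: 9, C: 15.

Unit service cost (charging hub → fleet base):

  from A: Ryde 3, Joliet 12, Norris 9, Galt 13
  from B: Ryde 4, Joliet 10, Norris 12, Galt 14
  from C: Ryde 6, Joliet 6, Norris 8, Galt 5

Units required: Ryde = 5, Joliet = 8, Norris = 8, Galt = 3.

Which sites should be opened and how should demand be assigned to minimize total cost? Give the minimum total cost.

Minimum total cost: 315

Open {A, C}: Ryde→A 3·5=15, Joliet→C 6·8=48, Norris→A 9·8=72, Galt→C 5·3=15.
Loads: A carries 13/22, C carries 11/15. Service 150; fixed 165; total 315.
Next best feasible plan costs 339.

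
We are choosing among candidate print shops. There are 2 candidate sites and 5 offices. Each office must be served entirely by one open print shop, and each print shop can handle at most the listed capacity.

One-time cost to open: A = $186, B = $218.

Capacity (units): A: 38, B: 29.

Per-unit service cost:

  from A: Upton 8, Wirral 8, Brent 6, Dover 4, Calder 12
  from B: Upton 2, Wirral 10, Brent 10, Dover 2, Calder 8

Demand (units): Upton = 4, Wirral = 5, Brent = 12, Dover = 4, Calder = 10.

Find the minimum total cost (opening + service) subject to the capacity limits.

Minimum total cost: 466

Open {A}: Upton→A 8·4=32, Wirral→A 8·5=40, Brent→A 6·12=72, Dover→A 4·4=16, Calder→A 12·10=120.
Loads: A carries 35/38. Service 280; fixed 186; total 466.
Next best feasible plan costs 612.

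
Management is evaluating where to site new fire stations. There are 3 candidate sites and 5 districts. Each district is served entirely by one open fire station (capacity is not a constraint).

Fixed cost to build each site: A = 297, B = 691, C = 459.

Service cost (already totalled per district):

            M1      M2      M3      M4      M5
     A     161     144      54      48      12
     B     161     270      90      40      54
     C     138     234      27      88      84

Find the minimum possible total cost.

Minimum total cost: 716

For any fixed open set, each district goes to its cheapest open site; total = fixed + service.
{A}: M1→A 161, M2→A 144, M3→A 54, M4→A 48, M5→A 12. Service 419; fixed 297; total 716.
{C}: service 571 + fixed 459 = 1030
{A, C}: service 369 + fixed 756 = 1125
{A, B, C}: service 361 + fixed 1447 = 1808
No other subset beats 716.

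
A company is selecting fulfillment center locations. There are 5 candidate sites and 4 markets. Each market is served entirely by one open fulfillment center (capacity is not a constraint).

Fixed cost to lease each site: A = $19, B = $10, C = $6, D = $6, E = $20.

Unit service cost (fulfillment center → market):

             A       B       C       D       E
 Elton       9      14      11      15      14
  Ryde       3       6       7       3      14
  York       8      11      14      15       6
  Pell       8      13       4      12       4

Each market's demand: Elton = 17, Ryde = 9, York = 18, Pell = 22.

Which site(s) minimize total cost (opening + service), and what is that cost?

Open A and E; minimum total cost 415.

For any fixed open set, each market goes to its cheapest open site; total = fixed + service.
{A, E}: Elton→A 9·17=153, Ryde→A 3·9=27, York→E 6·18=108, Pell→E 4·22=88. Service 376; fixed 39; total 415.
{A, C, E}: service 376 + fixed 45 = 421
{A, D, E}: Elton→A 9·17=153, Ryde→A 3·9=27, York→E 6·18=108, Pell→E 4·22=88. Service 376; fixed 45; total 421.
{A, B, C, D, E}: service 376 + fixed 61 = 437
No other subset beats 415.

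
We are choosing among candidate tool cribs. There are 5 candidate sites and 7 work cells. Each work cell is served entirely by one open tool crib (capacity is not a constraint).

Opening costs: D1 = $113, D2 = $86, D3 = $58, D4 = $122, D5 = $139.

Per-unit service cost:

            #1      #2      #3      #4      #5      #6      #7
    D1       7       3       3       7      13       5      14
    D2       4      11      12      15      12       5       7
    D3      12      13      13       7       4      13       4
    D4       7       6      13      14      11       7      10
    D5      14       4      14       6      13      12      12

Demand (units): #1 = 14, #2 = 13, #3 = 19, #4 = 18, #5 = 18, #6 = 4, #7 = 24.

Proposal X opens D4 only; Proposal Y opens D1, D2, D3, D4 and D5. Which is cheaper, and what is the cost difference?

Proposal X: {D4}: #1→D4 7·14=98, #2→D4 6·13=78, #3→D4 13·19=247, #4→D4 14·18=252, #5→D4 11·18=198, #6→D4 7·4=28, #7→D4 10·24=240. Service 1141; fixed 122; total 1263.
Proposal Y: {D1, D2, D3, D4, D5}: #1→D2 4·14=56, #2→D1 3·13=39, #3→D1 3·19=57, #4→D5 6·18=108, #5→D3 4·18=72, #6→D1 5·4=20, #7→D3 4·24=96. Service 448; fixed 518; total 966.
Difference: |1263 − 966| = 297.

Proposal Y is cheaper by 297.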